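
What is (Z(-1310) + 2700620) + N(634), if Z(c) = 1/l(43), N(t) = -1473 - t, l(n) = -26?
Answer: 70161337/26 ≈ 2.6985e+6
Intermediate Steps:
Z(c) = -1/26 (Z(c) = 1/(-26) = -1/26)
(Z(-1310) + 2700620) + N(634) = (-1/26 + 2700620) + (-1473 - 1*634) = 70216119/26 + (-1473 - 634) = 70216119/26 - 2107 = 70161337/26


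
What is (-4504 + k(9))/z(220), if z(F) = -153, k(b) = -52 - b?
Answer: 4565/153 ≈ 29.837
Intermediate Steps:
(-4504 + k(9))/z(220) = (-4504 + (-52 - 1*9))/(-153) = (-4504 + (-52 - 9))*(-1/153) = (-4504 - 61)*(-1/153) = -4565*(-1/153) = 4565/153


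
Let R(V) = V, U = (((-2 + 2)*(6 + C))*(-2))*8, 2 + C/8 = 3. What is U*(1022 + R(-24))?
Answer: 0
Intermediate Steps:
C = 8 (C = -16 + 8*3 = -16 + 24 = 8)
U = 0 (U = (((-2 + 2)*(6 + 8))*(-2))*8 = ((0*14)*(-2))*8 = (0*(-2))*8 = 0*8 = 0)
U*(1022 + R(-24)) = 0*(1022 - 24) = 0*998 = 0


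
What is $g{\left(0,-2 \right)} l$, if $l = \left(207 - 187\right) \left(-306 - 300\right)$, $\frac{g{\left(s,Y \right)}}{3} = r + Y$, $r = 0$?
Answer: $72720$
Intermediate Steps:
$g{\left(s,Y \right)} = 3 Y$ ($g{\left(s,Y \right)} = 3 \left(0 + Y\right) = 3 Y$)
$l = -12120$ ($l = 20 \left(-606\right) = -12120$)
$g{\left(0,-2 \right)} l = 3 \left(-2\right) \left(-12120\right) = \left(-6\right) \left(-12120\right) = 72720$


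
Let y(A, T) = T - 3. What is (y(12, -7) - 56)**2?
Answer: 4356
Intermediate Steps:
y(A, T) = -3 + T
(y(12, -7) - 56)**2 = ((-3 - 7) - 56)**2 = (-10 - 56)**2 = (-66)**2 = 4356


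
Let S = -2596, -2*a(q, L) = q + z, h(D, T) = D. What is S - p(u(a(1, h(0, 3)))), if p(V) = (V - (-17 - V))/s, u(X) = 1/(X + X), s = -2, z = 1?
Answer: -2588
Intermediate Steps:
a(q, L) = -1/2 - q/2 (a(q, L) = -(q + 1)/2 = -(1 + q)/2 = -1/2 - q/2)
u(X) = 1/(2*X)
p(V) = -17/2 - V (p(V) = (V - (-17 - V))/(-2) = (V + (17 + V))*(-1/2) = (17 + 2*V)*(-1/2) = -17/2 - V)
S - p(u(a(1, h(0, 3)))) = -2596 - (-17/2 - 1/(2*(-1/2 - 1/2*1))) = -2596 - (-17/2 - 1/(2*(-1/2 - 1/2))) = -2596 - (-17/2 - 1/(2*(-1))) = -2596 - (-17/2 - (-1)/2) = -2596 - (-17/2 - 1*(-1/2)) = -2596 - (-17/2 + 1/2) = -2596 - 1*(-8) = -2596 + 8 = -2588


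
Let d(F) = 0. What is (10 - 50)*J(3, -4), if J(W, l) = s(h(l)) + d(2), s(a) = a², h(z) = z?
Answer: -640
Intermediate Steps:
J(W, l) = l² (J(W, l) = l² + 0 = l²)
(10 - 50)*J(3, -4) = (10 - 50)*(-4)² = -40*16 = -640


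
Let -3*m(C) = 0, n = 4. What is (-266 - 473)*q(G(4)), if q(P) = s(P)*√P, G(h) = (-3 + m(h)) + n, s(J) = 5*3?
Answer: -11085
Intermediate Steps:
m(C) = 0 (m(C) = -⅓*0 = 0)
s(J) = 15
G(h) = 1 (G(h) = (-3 + 0) + 4 = -3 + 4 = 1)
q(P) = 15*√P
(-266 - 473)*q(G(4)) = (-266 - 473)*(15*√1) = -11085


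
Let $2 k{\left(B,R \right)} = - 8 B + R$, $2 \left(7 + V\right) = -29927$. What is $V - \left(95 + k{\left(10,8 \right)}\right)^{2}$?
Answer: $- \frac{36903}{2} \approx -18452.0$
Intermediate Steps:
$V = - \frac{29941}{2}$ ($V = -7 + \frac{1}{2} \left(-29927\right) = -7 - \frac{29927}{2} = - \frac{29941}{2} \approx -14971.0$)
$k{\left(B,R \right)} = \frac{R}{2} - 4 B$ ($k{\left(B,R \right)} = \frac{- 8 B + R}{2} = \frac{R - 8 B}{2} = \frac{R}{2} - 4 B$)
$V - \left(95 + k{\left(10,8 \right)}\right)^{2} = - \frac{29941}{2} - \left(95 + \left(\frac{1}{2} \cdot 8 - 40\right)\right)^{2} = - \frac{29941}{2} - \left(95 + \left(4 - 40\right)\right)^{2} = - \frac{29941}{2} - \left(95 - 36\right)^{2} = - \frac{29941}{2} - 59^{2} = - \frac{29941}{2} - 3481 = - \frac{36903}{2}$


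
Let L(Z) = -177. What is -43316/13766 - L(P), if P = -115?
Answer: 1196633/6883 ≈ 173.85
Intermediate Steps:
-43316/13766 - L(P) = -43316/13766 - 1*(-177) = -43316*1/13766 + 177 = -21658/6883 + 177 = 1196633/6883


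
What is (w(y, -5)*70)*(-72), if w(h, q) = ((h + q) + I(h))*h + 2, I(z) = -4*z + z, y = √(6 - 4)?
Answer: 10080 + 25200*√2 ≈ 45718.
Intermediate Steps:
y = √2 ≈ 1.4142
I(z) = -3*z
w(h, q) = 2 + h*(q - 2*h) (w(h, q) = ((h + q) - 3*h)*h + 2 = (q - 2*h)*h + 2 = h*(q - 2*h) + 2 = 2 + h*(q - 2*h))
(w(y, -5)*70)*(-72) = ((2 - 2*(√2)² + √2*(-5))*70)*(-72) = ((2 - 2*2 - 5*√2)*70)*(-72) = ((2 - 4 - 5*√2)*70)*(-72) = ((-2 - 5*√2)*70)*(-72) = (-140 - 350*√2)*(-72) = 10080 + 25200*√2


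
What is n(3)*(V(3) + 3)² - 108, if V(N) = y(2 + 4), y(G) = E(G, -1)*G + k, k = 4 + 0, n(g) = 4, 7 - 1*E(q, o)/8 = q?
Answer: 11992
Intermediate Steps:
E(q, o) = 56 - 8*q
k = 4
y(G) = 4 + G*(56 - 8*G) (y(G) = (56 - 8*G)*G + 4 = G*(56 - 8*G) + 4 = 4 + G*(56 - 8*G))
V(N) = 52 (V(N) = 4 - 8*(2 + 4)*(-7 + (2 + 4)) = 4 - 8*6*(-7 + 6) = 4 - 8*6*(-1) = 4 + 48 = 52)
n(3)*(V(3) + 3)² - 108 = 4*(52 + 3)² - 108 = 4*55² - 108 = 4*3025 - 108 = 12100 - 108 = 11992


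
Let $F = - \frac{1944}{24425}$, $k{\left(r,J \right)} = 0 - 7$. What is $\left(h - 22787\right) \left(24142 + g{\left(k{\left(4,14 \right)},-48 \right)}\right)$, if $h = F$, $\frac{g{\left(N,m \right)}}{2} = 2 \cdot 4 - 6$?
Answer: $- \frac{13439045921174}{24425} \approx -5.5022 \cdot 10^{8}$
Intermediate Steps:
$k{\left(r,J \right)} = -7$
$g{\left(N,m \right)} = 4$ ($g{\left(N,m \right)} = 2 \left(2 \cdot 4 - 6\right) = 2 \left(8 - 6\right) = 2 \cdot 2 = 4$)
$F = - \frac{1944}{24425}$ ($F = \left(-1944\right) \frac{1}{24425} = - \frac{1944}{24425} \approx -0.079591$)
$h = - \frac{1944}{24425} \approx -0.079591$
$\left(h - 22787\right) \left(24142 + g{\left(k{\left(4,14 \right)},-48 \right)}\right) = \left(- \frac{1944}{24425} - 22787\right) \left(24142 + 4\right) = \left(- \frac{556574419}{24425}\right) 24146 = - \frac{13439045921174}{24425}$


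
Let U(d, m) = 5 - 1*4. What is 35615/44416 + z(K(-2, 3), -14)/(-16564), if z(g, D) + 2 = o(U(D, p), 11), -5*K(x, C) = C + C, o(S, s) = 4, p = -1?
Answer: 147459507/183926656 ≈ 0.80173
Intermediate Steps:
U(d, m) = 1 (U(d, m) = 5 - 4 = 1)
K(x, C) = -2*C/5 (K(x, C) = -(C + C)/5 = -2*C/5)
z(g, D) = 2 (z(g, D) = -2 + 4 = 2)
35615/44416 + z(K(-2, 3), -14)/(-16564) = 35615/44416 + 2/(-16564) = 35615*(1/44416) + 2*(-1/16564) = 35615/44416 - 1/8282 = 147459507/183926656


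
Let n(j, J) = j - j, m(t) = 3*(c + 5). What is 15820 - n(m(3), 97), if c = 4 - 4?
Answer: 15820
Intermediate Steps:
c = 0
m(t) = 15 (m(t) = 3*(0 + 5) = 3*5 = 15)
n(j, J) = 0
15820 - n(m(3), 97) = 15820 - 1*0 = 15820 + 0 = 15820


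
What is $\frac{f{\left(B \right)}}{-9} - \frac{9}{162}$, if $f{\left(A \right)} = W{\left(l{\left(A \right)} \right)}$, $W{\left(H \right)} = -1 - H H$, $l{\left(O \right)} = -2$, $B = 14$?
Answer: $\frac{1}{2} \approx 0.5$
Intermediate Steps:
$W{\left(H \right)} = -1 - H^{2}$
$f{\left(A \right)} = -5$ ($f{\left(A \right)} = -1 - \left(-2\right)^{2} = -1 - 4 = -5$)
$\frac{f{\left(B \right)}}{-9} - \frac{9}{162} = - \frac{5}{-9} - \frac{9}{162} = \left(-5\right) \left(- \frac{1}{9}\right) - \frac{1}{18} = \frac{5}{9} - \frac{1}{18} = \frac{1}{2}$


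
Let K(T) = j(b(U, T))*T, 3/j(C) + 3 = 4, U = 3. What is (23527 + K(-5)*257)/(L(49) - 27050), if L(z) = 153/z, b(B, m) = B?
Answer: -963928/1325297 ≈ -0.72733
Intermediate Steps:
j(C) = 3 (j(C) = 3/(-3 + 4) = 3/1 = 3*1 = 3)
K(T) = 3*T
(23527 + K(-5)*257)/(L(49) - 27050) = (23527 + (3*(-5))*257)/(153/49 - 27050) = (23527 - 15*257)/(153*(1/49) - 27050) = (23527 - 3855)/(153/49 - 27050) = 19672/(-1325297/49) = 19672*(-49/1325297) = -963928/1325297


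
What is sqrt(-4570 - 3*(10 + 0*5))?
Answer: 10*I*sqrt(46) ≈ 67.823*I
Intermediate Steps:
sqrt(-4570 - 3*(10 + 0*5)) = sqrt(-4570 - 3*(10 + 0)) = sqrt(-4570 - 3*10) = sqrt(-4570 - 30) = sqrt(-4600) = 10*I*sqrt(46)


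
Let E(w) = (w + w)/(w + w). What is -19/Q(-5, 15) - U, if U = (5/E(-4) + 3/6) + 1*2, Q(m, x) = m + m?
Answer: -28/5 ≈ -5.6000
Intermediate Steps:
E(w) = 1 (E(w) = (2*w)/((2*w)) = (2*w)*(1/(2*w)) = 1)
Q(m, x) = 2*m
U = 15/2 (U = (5/1 + 3/6) + 1*2 = (5*1 + 3*(1/6)) + 2 = (5 + 1/2) + 2 = 11/2 + 2 = 15/2 ≈ 7.5000)
-19/Q(-5, 15) - U = -19/(2*(-5)) - 1*15/2 = -19/(-10) - 15/2 = -19*(-1/10) - 15/2 = 19/10 - 15/2 = -28/5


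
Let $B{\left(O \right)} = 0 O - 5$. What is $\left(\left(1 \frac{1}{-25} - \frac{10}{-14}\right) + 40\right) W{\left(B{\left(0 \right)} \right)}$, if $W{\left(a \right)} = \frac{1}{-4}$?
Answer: $- \frac{3559}{350} \approx -10.169$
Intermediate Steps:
$B{\left(O \right)} = -5$ ($B{\left(O \right)} = 0 - 5 = -5$)
$W{\left(a \right)} = - \frac{1}{4}$
$\left(\left(1 \frac{1}{-25} - \frac{10}{-14}\right) + 40\right) W{\left(B{\left(0 \right)} \right)} = \left(\left(1 \frac{1}{-25} - \frac{10}{-14}\right) + 40\right) \left(- \frac{1}{4}\right) = \left(\left(1 \left(- \frac{1}{25}\right) - - \frac{5}{7}\right) + 40\right) \left(- \frac{1}{4}\right) = \left(\left(- \frac{1}{25} + \frac{5}{7}\right) + 40\right) \left(- \frac{1}{4}\right) = \left(\frac{118}{175} + 40\right) \left(- \frac{1}{4}\right) = \frac{7118}{175} \left(- \frac{1}{4}\right) = - \frac{3559}{350}$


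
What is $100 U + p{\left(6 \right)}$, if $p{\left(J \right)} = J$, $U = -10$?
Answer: $-994$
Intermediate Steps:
$100 U + p{\left(6 \right)} = 100 \left(-10\right) + 6 = -1000 + 6 = -994$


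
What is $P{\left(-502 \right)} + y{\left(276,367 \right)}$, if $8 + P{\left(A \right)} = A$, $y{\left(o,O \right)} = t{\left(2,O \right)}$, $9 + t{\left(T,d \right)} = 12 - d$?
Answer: $-874$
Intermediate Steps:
$t{\left(T,d \right)} = 3 - d$ ($t{\left(T,d \right)} = -9 - \left(-12 + d\right) = 3 - d$)
$y{\left(o,O \right)} = 3 - O$
$P{\left(A \right)} = -8 + A$
$P{\left(-502 \right)} + y{\left(276,367 \right)} = \left(-8 - 502\right) + \left(3 - 367\right) = -510 + \left(3 - 367\right) = -510 - 364 = -874$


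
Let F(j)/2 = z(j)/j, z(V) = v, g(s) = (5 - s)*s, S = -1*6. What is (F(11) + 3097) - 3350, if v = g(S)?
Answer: -265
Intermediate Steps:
S = -6
g(s) = s*(5 - s)
v = -66 (v = -6*(5 - 1*(-6)) = -6*(5 + 6) = -6*11 = -66)
z(V) = -66
F(j) = -132/j (F(j) = 2*(-66/j) = -132/j)
(F(11) + 3097) - 3350 = (-132/11 + 3097) - 3350 = (-132*1/11 + 3097) - 3350 = (-12 + 3097) - 3350 = 3085 - 3350 = -265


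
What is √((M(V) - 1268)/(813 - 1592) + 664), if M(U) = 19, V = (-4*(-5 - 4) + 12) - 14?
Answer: √403915395/779 ≈ 25.799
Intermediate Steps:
V = 34 (V = (-4*(-9) + 12) - 14 = (36 + 12) - 14 = 48 - 14 = 34)
√((M(V) - 1268)/(813 - 1592) + 664) = √((19 - 1268)/(813 - 1592) + 664) = √(-1249/(-779) + 664) = √(-1249*(-1/779) + 664) = √(1249/779 + 664) = √(518505/779) = √403915395/779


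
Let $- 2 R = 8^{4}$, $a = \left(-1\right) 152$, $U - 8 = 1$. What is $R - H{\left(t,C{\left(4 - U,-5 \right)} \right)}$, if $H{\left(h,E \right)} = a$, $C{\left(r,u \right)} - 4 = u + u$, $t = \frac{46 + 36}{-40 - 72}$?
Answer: $-1896$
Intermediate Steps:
$U = 9$ ($U = 8 + 1 = 9$)
$t = - \frac{41}{56}$ ($t = \frac{82}{-112} = 82 \left(- \frac{1}{112}\right) = - \frac{41}{56} \approx -0.73214$)
$C{\left(r,u \right)} = 4 + 2 u$ ($C{\left(r,u \right)} = 4 + \left(u + u\right) = 4 + 2 u$)
$a = -152$
$H{\left(h,E \right)} = -152$
$R = -2048$ ($R = - \frac{8^{4}}{2} = \left(- \frac{1}{2}\right) 4096 = -2048$)
$R - H{\left(t,C{\left(4 - U,-5 \right)} \right)} = -2048 - -152 = -2048 + 152 = -1896$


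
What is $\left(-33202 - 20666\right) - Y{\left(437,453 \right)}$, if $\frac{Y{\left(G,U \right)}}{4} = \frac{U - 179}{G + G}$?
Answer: $- \frac{23540864}{437} \approx -53869.0$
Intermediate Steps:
$Y{\left(G,U \right)} = \frac{2 \left(-179 + U\right)}{G}$ ($Y{\left(G,U \right)} = 4 \frac{U - 179}{G + G} = 4 \frac{-179 + U}{2 G} = \frac{2 \left(-179 + U\right)}{G}$)
$\left(-33202 - 20666\right) - Y{\left(437,453 \right)} = \left(-33202 - 20666\right) - \frac{2 \left(-179 + 453\right)}{437} = \left(-33202 - 20666\right) - 2 \cdot \frac{1}{437} \cdot 274 = -53868 - \frac{548}{437} = - \frac{23540864}{437}$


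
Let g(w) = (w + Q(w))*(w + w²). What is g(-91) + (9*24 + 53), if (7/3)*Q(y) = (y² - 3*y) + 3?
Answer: 29290049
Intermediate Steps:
Q(y) = 9/7 - 9*y/7 + 3*y²/7 (Q(y) = 3*((y² - 3*y) + 3)/7 = 3*(3 + y² - 3*y)/7 = 9/7 - 9*y/7 + 3*y²/7)
g(w) = (w + w²)*(9/7 - 2*w/7 + 3*w²/7) (g(w) = (w + (9/7 - 9*w/7 + 3*w²/7))*(w + w²) = (9/7 - 2*w/7 + 3*w²/7)*(w + w²) = (w + w²)*(9/7 - 2*w/7 + 3*w²/7))
g(-91) + (9*24 + 53) = (⅐)*(-91)*(9 + (-91)² + 3*(-91)³ + 7*(-91)) + (9*24 + 53) = (⅐)*(-91)*(9 + 8281 + 3*(-753571) - 637) + (216 + 53) = (⅐)*(-91)*(9 + 8281 - 2260713 - 637) + 269 = (⅐)*(-91)*(-2253060) + 269 = 29289780 + 269 = 29290049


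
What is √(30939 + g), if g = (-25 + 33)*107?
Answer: √31795 ≈ 178.31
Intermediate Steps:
g = 856 (g = 8*107 = 856)
√(30939 + g) = √(30939 + 856) = √31795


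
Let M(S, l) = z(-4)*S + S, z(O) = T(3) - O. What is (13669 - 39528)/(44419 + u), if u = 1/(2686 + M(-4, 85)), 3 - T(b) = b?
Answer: -68940094/118421055 ≈ -0.58216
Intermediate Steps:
T(b) = 3 - b
z(O) = -O (z(O) = (3 - 1*3) - O = (3 - 3) - O = 0 - O = -O)
M(S, l) = 5*S (M(S, l) = (-1*(-4))*S + S = 4*S + S = 5*S)
u = 1/2666 (u = 1/(2686 + 5*(-4)) = 1/(2686 - 20) = 1/2666 ≈ 0.00037509)
(13669 - 39528)/(44419 + u) = (13669 - 39528)/(44419 + 1/2666) = -25859/118421055/2666 = -25859*2666/118421055 = -68940094/118421055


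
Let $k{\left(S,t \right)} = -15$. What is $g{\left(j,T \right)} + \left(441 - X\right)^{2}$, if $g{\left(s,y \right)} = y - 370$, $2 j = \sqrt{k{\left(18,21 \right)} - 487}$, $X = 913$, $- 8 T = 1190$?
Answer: $\frac{889061}{4} \approx 2.2227 \cdot 10^{5}$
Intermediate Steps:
$T = - \frac{595}{4}$ ($T = \left(- \frac{1}{8}\right) 1190 = - \frac{595}{4} \approx -148.75$)
$j = \frac{i \sqrt{502}}{2}$ ($j = \frac{\sqrt{-15 - 487}}{2} = \frac{\sqrt{-502}}{2} = \frac{i \sqrt{502}}{2} \approx 11.203 i$)
$g{\left(s,y \right)} = -370 + y$ ($g{\left(s,y \right)} = y - 370 = -370 + y$)
$g{\left(j,T \right)} + \left(441 - X\right)^{2} = \left(-370 - \frac{595}{4}\right) + \left(441 - 913\right)^{2} = - \frac{2075}{4} + \left(441 - 913\right)^{2} = - \frac{2075}{4} + \left(-472\right)^{2} = - \frac{2075}{4} + 222784 = \frac{889061}{4}$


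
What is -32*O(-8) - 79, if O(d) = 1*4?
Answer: -207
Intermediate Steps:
O(d) = 4
-32*O(-8) - 79 = -32*4 - 79 = -128 - 79 = -207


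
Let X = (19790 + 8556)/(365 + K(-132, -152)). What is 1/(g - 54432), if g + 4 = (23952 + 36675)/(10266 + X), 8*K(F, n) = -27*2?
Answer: -14824562/806902978541 ≈ -1.8372e-5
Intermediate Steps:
K(F, n) = -27/4 (K(F, n) = (-27*2)/8 = (⅛)*(-54) = -27/4)
X = 113384/1433 (X = (19790 + 8556)/(365 - 27/4) = 28346/(1433/4) = 28346*(4/1433) = 113384/1433 ≈ 79.124)
g = 27580243/14824562 (g = -4 + (23952 + 36675)/(10266 + 113384/1433) = -4 + 60627/(14824562/1433) = -4 + 60627*(1433/14824562) = -4 + 86878491/14824562 = 27580243/14824562 ≈ 1.8604)
1/(g - 54432) = 1/(27580243/14824562 - 54432) = 1/(-806902978541/14824562) = -14824562/806902978541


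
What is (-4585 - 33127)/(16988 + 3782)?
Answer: -18856/10385 ≈ -1.8157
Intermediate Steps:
(-4585 - 33127)/(16988 + 3782) = -37712/20770 = -37712*1/20770 = -18856/10385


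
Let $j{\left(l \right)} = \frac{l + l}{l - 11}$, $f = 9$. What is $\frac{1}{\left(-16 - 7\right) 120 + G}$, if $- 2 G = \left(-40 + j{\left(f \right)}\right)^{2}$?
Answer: $- \frac{2}{7921} \approx -0.00025249$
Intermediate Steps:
$j{\left(l \right)} = \frac{2 l}{-11 + l}$
$G = - \frac{2401}{2}$ ($G = - \frac{\left(-40 + 2 \cdot 9 \frac{1}{-11 + 9}\right)^{2}}{2} = - \frac{\left(-40 + 2 \cdot 9 \frac{1}{-2}\right)^{2}}{2} = - \frac{\left(-40 + 2 \cdot 9 \left(- \frac{1}{2}\right)\right)^{2}}{2} = - \frac{\left(-40 - 9\right)^{2}}{2} = - \frac{\left(-49\right)^{2}}{2} = \left(- \frac{1}{2}\right) 2401 = - \frac{2401}{2} \approx -1200.5$)
$\frac{1}{\left(-16 - 7\right) 120 + G} = \frac{1}{\left(-16 - 7\right) 120 - \frac{2401}{2}} = \frac{1}{\left(-23\right) 120 - \frac{2401}{2}} = \frac{1}{-2760 - \frac{2401}{2}} = \frac{1}{- \frac{7921}{2}} = - \frac{2}{7921}$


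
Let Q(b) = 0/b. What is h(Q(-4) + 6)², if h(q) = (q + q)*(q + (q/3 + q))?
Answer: 28224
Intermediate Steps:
Q(b) = 0
h(q) = 14*q²/3 (h(q) = (2*q)*(q + (q/3 + q)) = (2*q)*(q + 4*q/3) = (2*q)*(7*q/3) = 14*q²/3)
h(Q(-4) + 6)² = (14*(0 + 6)²/3)² = ((14/3)*6²)² = ((14/3)*36)² = 168² = 28224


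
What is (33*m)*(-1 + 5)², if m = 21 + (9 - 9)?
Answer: 11088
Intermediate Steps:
m = 21 (m = 21 + 0 = 21)
(33*m)*(-1 + 5)² = (33*21)*(-1 + 5)² = 693*4² = 693*16 = 11088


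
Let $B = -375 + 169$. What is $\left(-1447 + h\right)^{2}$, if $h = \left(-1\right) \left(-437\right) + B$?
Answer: $1478656$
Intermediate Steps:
$B = -206$
$h = 231$ ($h = \left(-1\right) \left(-437\right) - 206 = 437 - 206 = 231$)
$\left(-1447 + h\right)^{2} = \left(-1447 + 231\right)^{2} = \left(-1216\right)^{2} = 1478656$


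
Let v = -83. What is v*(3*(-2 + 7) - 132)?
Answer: 9711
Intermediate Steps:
v*(3*(-2 + 7) - 132) = -83*(3*(-2 + 7) - 132) = -83*(3*5 - 132) = -83*(15 - 132) = -83*(-117) = 9711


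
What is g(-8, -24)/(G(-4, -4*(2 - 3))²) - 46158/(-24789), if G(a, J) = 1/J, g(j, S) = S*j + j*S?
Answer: 50783258/8263 ≈ 6145.9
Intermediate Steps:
g(j, S) = 2*S*j (g(j, S) = S*j + S*j = 2*S*j)
g(-8, -24)/(G(-4, -4*(2 - 3))²) - 46158/(-24789) = (2*(-24)*(-8))/((1/(-4*(2 - 3)))²) - 46158/(-24789) = 384/((1/(-4*(-1)))²) - 46158*(-1/24789) = 384/((1/4)²) + 15386/8263 = 384/((¼)²) + 15386/8263 = 384/(1/16) + 15386/8263 = 384*16 + 15386/8263 = 6144 + 15386/8263 = 50783258/8263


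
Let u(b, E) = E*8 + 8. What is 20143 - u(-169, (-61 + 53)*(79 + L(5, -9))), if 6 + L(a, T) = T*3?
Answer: 23079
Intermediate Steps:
L(a, T) = -6 + 3*T (L(a, T) = -6 + T*3 = -6 + 3*T)
u(b, E) = 8 + 8*E (u(b, E) = 8*E + 8 = 8 + 8*E)
20143 - u(-169, (-61 + 53)*(79 + L(5, -9))) = 20143 - (8 + 8*((-61 + 53)*(79 + (-6 + 3*(-9))))) = 20143 - (8 + 8*(-8*(79 + (-6 - 27)))) = 20143 - (8 + 8*(-8*(79 - 33))) = 20143 - (8 + 8*(-8*46)) = 20143 - (8 + 8*(-368)) = 20143 - (8 - 2944) = 20143 - 1*(-2936) = 20143 + 2936 = 23079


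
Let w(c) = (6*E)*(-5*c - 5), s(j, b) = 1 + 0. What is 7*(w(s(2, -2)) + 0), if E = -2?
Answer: 840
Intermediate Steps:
s(j, b) = 1
w(c) = 60 + 60*c (w(c) = (6*(-2))*(-5*c - 5) = -12*(-5 - 5*c) = 60 + 60*c)
7*(w(s(2, -2)) + 0) = 7*((60 + 60*1) + 0) = 7*((60 + 60) + 0) = 7*(120 + 0) = 7*120 = 840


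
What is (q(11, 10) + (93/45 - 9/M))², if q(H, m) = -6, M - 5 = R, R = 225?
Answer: 7513081/476100 ≈ 15.780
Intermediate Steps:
M = 230 (M = 5 + 225 = 230)
(q(11, 10) + (93/45 - 9/M))² = (-6 + (93/45 - 9/230))² = (-6 + (93*(1/45) - 9*1/230))² = (-6 + (31/15 - 9/230))² = (-6 + 1399/690)² = (-2741/690)² = 7513081/476100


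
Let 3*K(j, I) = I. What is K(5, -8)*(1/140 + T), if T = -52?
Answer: 14558/105 ≈ 138.65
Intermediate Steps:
K(j, I) = I/3
K(5, -8)*(1/140 + T) = ((⅓)*(-8))*(1/140 - 52) = -8*(1/140 - 52)/3 = -8/3*(-7279/140) = 14558/105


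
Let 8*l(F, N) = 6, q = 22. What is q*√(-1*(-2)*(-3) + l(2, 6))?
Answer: 11*I*√21 ≈ 50.408*I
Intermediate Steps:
l(F, N) = ¾ (l(F, N) = (⅛)*6 = ¾)
q*√(-1*(-2)*(-3) + l(2, 6)) = 22*√(-1*(-2)*(-3) + ¾) = 22*√(2*(-3) + ¾) = 22*√(-6 + ¾) = 22*√(-21/4) = 22*(I*√21/2) = 11*I*√21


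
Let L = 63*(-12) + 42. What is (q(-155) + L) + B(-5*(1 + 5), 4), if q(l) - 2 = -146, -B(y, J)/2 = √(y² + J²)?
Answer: -858 - 4*√229 ≈ -918.53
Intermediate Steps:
B(y, J) = -2*√(J² + y²) (B(y, J) = -2*√(y² + J²) = -2*√(J² + y²))
q(l) = -144 (q(l) = 2 - 146 = -144)
L = -714 (L = -756 + 42 = -714)
(q(-155) + L) + B(-5*(1 + 5), 4) = (-144 - 714) - 2*√(4² + (-5*(1 + 5))²) = -858 - 2*√(16 + (-5*6)²) = -858 - 2*√(16 + (-30)²) = -858 - 2*√(16 + 900) = -858 - 4*√229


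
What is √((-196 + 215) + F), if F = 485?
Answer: 6*√14 ≈ 22.450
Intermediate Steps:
√((-196 + 215) + F) = √((-196 + 215) + 485) = √(19 + 485) = √504 = 6*√14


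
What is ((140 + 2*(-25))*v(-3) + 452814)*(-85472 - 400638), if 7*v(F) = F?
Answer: -1540690645080/7 ≈ -2.2010e+11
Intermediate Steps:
v(F) = F/7
((140 + 2*(-25))*v(-3) + 452814)*(-85472 - 400638) = ((140 + 2*(-25))*((⅐)*(-3)) + 452814)*(-85472 - 400638) = ((140 - 50)*(-3/7) + 452814)*(-486110) = (90*(-3/7) + 452814)*(-486110) = (-270/7 + 452814)*(-486110) = (3169428/7)*(-486110) = -1540690645080/7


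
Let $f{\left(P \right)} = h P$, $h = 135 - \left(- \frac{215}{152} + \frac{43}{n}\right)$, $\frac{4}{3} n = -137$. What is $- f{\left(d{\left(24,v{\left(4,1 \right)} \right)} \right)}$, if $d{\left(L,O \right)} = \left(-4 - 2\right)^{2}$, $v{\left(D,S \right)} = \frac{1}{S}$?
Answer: $- \frac{25644687}{5206} \approx -4926.0$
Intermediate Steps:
$n = - \frac{411}{4}$ ($n = \frac{3}{4} \left(-137\right) = - \frac{411}{4} \approx -102.75$)
$d{\left(L,O \right)} = 36$ ($d{\left(L,O \right)} = \left(-6\right)^{2} = 36$)
$h = \frac{8548229}{62472}$ ($h = 135 - \left(- \frac{215}{152} - \frac{172}{411}\right) = 135 - - \frac{114509}{62472} = 135 + \left(\frac{172}{411} + \frac{215}{152}\right) = 135 + \frac{114509}{62472} = \frac{8548229}{62472} \approx 136.83$)
$f{\left(P \right)} = \frac{8548229 P}{62472}$
$- f{\left(d{\left(24,v{\left(4,1 \right)} \right)} \right)} = - \frac{8548229 \cdot 36}{62472} = \left(-1\right) \frac{25644687}{5206} = - \frac{25644687}{5206}$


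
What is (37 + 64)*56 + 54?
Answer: 5710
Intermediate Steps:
(37 + 64)*56 + 54 = 101*56 + 54 = 5656 + 54 = 5710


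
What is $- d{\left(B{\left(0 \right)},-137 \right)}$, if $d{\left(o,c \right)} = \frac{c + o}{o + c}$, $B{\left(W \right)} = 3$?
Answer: $-1$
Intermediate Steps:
$d{\left(o,c \right)} = 1$ ($d{\left(o,c \right)} = \frac{c + o}{c + o} = 1$)
$- d{\left(B{\left(0 \right)},-137 \right)} = \left(-1\right) 1 = -1$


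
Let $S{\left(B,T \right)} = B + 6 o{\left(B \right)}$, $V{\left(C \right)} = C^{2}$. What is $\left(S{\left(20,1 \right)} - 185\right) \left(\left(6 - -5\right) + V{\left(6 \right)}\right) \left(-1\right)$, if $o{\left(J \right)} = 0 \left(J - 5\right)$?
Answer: $7755$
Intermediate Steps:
$o{\left(J \right)} = 0$ ($o{\left(J \right)} = 0 \left(-5 + J\right) = 0$)
$S{\left(B,T \right)} = B$ ($S{\left(B,T \right)} = B + 6 \cdot 0 = B + 0 = B$)
$\left(S{\left(20,1 \right)} - 185\right) \left(\left(6 - -5\right) + V{\left(6 \right)}\right) \left(-1\right) = \left(20 - 185\right) \left(\left(6 - -5\right) + 6^{2}\right) \left(-1\right) = - 165 \left(\left(6 + 5\right) + 36\right) \left(-1\right) = - 165 \left(11 + 36\right) \left(-1\right) = - 165 \cdot 47 \left(-1\right) = \left(-165\right) \left(-47\right) = 7755$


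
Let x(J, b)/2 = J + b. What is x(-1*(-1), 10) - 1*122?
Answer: -100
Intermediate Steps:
x(J, b) = 2*J + 2*b (x(J, b) = 2*(J + b) = 2*J + 2*b)
x(-1*(-1), 10) - 1*122 = (2*(-1*(-1)) + 2*10) - 1*122 = (2*1 + 20) - 122 = (2 + 20) - 122 = 22 - 122 = -100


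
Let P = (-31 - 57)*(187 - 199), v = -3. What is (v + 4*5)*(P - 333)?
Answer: 12291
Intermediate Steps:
P = 1056 (P = -88*(-12) = 1056)
(v + 4*5)*(P - 333) = (-3 + 4*5)*(1056 - 333) = (-3 + 20)*723 = 17*723 = 12291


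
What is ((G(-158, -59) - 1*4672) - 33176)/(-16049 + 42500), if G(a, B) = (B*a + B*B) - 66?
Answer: -25111/26451 ≈ -0.94934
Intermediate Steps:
G(a, B) = -66 + B**2 + B*a (G(a, B) = (B*a + B**2) - 66 = (B**2 + B*a) - 66 = -66 + B**2 + B*a)
((G(-158, -59) - 1*4672) - 33176)/(-16049 + 42500) = (((-66 + (-59)**2 - 59*(-158)) - 1*4672) - 33176)/(-16049 + 42500) = (((-66 + 3481 + 9322) - 4672) - 33176)/26451 = ((12737 - 4672) - 33176)*(1/26451) = (8065 - 33176)*(1/26451) = -25111*1/26451 = -25111/26451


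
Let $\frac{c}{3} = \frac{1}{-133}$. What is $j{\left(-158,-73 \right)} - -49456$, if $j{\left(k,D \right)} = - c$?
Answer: $\frac{6577651}{133} \approx 49456.0$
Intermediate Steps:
$c = - \frac{3}{133}$ ($c = \frac{3}{-133} = 3 \left(- \frac{1}{133}\right) = - \frac{3}{133} \approx -0.022556$)
$j{\left(k,D \right)} = \frac{3}{133}$ ($j{\left(k,D \right)} = \left(-1\right) \left(- \frac{3}{133}\right) = \frac{3}{133}$)
$j{\left(-158,-73 \right)} - -49456 = \frac{3}{133} - -49456 = \frac{3}{133} + 49456 = \frac{6577651}{133}$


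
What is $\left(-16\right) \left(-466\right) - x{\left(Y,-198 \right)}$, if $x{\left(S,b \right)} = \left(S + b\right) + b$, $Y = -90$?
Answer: $7942$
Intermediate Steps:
$x{\left(S,b \right)} = S + 2 b$
$\left(-16\right) \left(-466\right) - x{\left(Y,-198 \right)} = \left(-16\right) \left(-466\right) - \left(-90 + 2 \left(-198\right)\right) = 7456 - \left(-90 - 396\right) = 7456 - -486 = 7456 + 486 = 7942$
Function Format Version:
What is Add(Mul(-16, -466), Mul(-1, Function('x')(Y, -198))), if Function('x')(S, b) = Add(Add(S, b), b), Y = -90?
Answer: 7942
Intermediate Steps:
Function('x')(S, b) = Add(S, Mul(2, b))
Add(Mul(-16, -466), Mul(-1, Function('x')(Y, -198))) = Add(Mul(-16, -466), Mul(-1, Add(-90, Mul(2, -198)))) = Add(7456, Mul(-1, Add(-90, -396))) = Add(7456, Mul(-1, -486)) = Add(7456, 486) = 7942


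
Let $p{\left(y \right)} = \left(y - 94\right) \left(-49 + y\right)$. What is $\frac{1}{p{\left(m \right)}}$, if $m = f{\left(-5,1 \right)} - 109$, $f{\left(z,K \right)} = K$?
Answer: $\frac{1}{31714} \approx 3.1532 \cdot 10^{-5}$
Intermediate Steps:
$m = -108$ ($m = 1 - 109 = -108$)
$p{\left(y \right)} = \left(-94 + y\right) \left(-49 + y\right)$
$\frac{1}{p{\left(m \right)}} = \frac{1}{4606 + \left(-108\right)^{2} - -15444} = \frac{1}{4606 + 11664 + 15444} = \frac{1}{31714}$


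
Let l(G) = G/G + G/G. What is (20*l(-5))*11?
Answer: 440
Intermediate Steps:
l(G) = 2 (l(G) = 1 + 1 = 2)
(20*l(-5))*11 = (20*2)*11 = 40*11 = 440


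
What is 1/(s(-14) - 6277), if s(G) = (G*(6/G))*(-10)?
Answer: -1/6337 ≈ -0.00015780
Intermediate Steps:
s(G) = -60 (s(G) = 6*(-10) = -60)
1/(s(-14) - 6277) = 1/(-60 - 6277) = 1/(-6337) = -1/6337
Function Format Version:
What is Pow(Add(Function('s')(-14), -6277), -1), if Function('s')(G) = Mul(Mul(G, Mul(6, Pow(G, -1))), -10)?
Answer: Rational(-1, 6337) ≈ -0.00015780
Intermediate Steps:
Function('s')(G) = -60 (Function('s')(G) = Mul(6, -10) = -60)
Pow(Add(Function('s')(-14), -6277), -1) = Pow(Add(-60, -6277), -1) = Pow(-6337, -1) = Rational(-1, 6337)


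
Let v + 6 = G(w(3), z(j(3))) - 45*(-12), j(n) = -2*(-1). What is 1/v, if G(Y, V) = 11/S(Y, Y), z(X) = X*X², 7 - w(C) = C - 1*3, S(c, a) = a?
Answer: 7/3749 ≈ 0.0018672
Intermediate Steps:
w(C) = 10 - C (w(C) = 7 - (C - 1*3) = 7 - (C - 3) = 7 - (-3 + C) = 7 + (3 - C) = 10 - C)
j(n) = 2
z(X) = X³
G(Y, V) = 11/Y
v = 3749/7 (v = -6 + (11/(10 - 1*3) - 45*(-12)) = -6 + (11/(10 - 3) + 540) = -6 + (11/7 + 540) = -6 + 3791/7 = 3749/7 ≈ 535.57)
1/v = 1/(3749/7) = 7/3749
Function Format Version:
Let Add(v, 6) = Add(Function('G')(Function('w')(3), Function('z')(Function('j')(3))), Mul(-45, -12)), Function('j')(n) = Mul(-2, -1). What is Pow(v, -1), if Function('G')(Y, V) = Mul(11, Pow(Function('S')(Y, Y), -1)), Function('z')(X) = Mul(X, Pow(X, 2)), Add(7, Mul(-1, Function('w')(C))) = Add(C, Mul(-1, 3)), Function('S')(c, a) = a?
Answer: Rational(7, 3749) ≈ 0.0018672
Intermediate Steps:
Function('w')(C) = Add(10, Mul(-1, C)) (Function('w')(C) = Add(7, Mul(-1, Add(C, Mul(-1, 3)))) = Add(7, Mul(-1, Add(C, -3))) = Add(7, Mul(-1, Add(-3, C))) = Add(7, Add(3, Mul(-1, C))) = Add(10, Mul(-1, C)))
Function('j')(n) = 2
Function('z')(X) = Pow(X, 3)
Function('G')(Y, V) = Mul(11, Pow(Y, -1))
v = Rational(3749, 7) (v = Add(-6, Add(Mul(11, Pow(Add(10, Mul(-1, 3)), -1)), Mul(-45, -12))) = Add(-6, Add(Mul(11, Pow(Add(10, -3), -1)), 540)) = Add(-6, Add(Mul(11, Pow(7, -1)), 540)) = Add(-6, Add(Mul(11, Rational(1, 7)), 540)) = Add(-6, Add(Rational(11, 7), 540)) = Add(-6, Rational(3791, 7)) = Rational(3749, 7) ≈ 535.57)
Pow(v, -1) = Pow(Rational(3749, 7), -1) = Rational(7, 3749)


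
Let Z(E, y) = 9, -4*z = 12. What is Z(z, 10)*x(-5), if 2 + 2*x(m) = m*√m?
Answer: -9 - 45*I*√5/2 ≈ -9.0 - 50.312*I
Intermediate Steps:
z = -3 (z = -¼*12 = -3)
x(m) = -1 + m^(3/2)/2 (x(m) = -1 + (m*√m)/2 = -1 + m^(3/2)/2)
Z(z, 10)*x(-5) = 9*(-1 + (-5)^(3/2)/2) = 9*(-1 + (-5*I*√5)/2) = 9*(-1 - 5*I*√5/2) = -9 - 45*I*√5/2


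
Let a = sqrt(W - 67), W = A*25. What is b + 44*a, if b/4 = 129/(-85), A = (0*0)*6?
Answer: -516/85 + 44*I*sqrt(67) ≈ -6.0706 + 360.16*I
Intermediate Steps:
A = 0 (A = 0*6 = 0)
b = -516/85 (b = 4*(129/(-85)) = 4*(129*(-1/85)) = 4*(-129/85) = -516/85 ≈ -6.0706)
W = 0 (W = 0*25 = 0)
a = I*sqrt(67) (a = sqrt(0 - 67) = sqrt(-67) = I*sqrt(67) ≈ 8.1853*I)
b + 44*a = -516/85 + 44*(I*sqrt(67)) = -516/85 + 44*I*sqrt(67)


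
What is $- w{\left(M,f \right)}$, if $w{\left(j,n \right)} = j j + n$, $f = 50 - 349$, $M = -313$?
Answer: $-97670$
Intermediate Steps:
$f = -299$
$w{\left(j,n \right)} = n + j^{2}$ ($w{\left(j,n \right)} = j^{2} + n = n + j^{2}$)
$- w{\left(M,f \right)} = - (-299 + \left(-313\right)^{2}) = - (-299 + 97969) = \left(-1\right) 97670 = -97670$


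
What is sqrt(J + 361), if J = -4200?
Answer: I*sqrt(3839) ≈ 61.96*I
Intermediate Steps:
sqrt(J + 361) = sqrt(-4200 + 361) = sqrt(-3839) = I*sqrt(3839)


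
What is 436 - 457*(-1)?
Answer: 893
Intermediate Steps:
436 - 457*(-1) = 436 + 457 = 893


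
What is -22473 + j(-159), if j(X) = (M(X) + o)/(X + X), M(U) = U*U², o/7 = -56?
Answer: -3126343/318 ≈ -9831.3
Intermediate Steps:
o = -392 (o = 7*(-56) = -392)
M(U) = U³
j(X) = (-392 + X³)/(2*X) (j(X) = (X³ - 392)/(X + X) = (-392 + X³)/((2*X)) = (-392 + X³)*(1/(2*X)) = (-392 + X³)/(2*X))
-22473 + j(-159) = -22473 + (½)*(-392 + (-159)³)/(-159) = -22473 + (½)*(-1/159)*(-392 - 4019679) = -22473 + (½)*(-1/159)*(-4020071) = -22473 + 4020071/318 = -3126343/318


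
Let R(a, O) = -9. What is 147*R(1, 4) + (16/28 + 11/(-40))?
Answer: -370357/280 ≈ -1322.7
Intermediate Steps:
147*R(1, 4) + (16/28 + 11/(-40)) = 147*(-9) + (16/28 + 11/(-40)) = -1323 + (16*(1/28) + 11*(-1/40)) = -1323 + (4/7 - 11/40) = -1323 + 83/280 = -370357/280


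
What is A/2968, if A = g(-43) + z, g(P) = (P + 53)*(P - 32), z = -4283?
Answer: -719/424 ≈ -1.6958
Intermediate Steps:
g(P) = (-32 + P)*(53 + P) (g(P) = (53 + P)*(-32 + P) = (-32 + P)*(53 + P))
A = -5033 (A = (-1696 + (-43)**2 + 21*(-43)) - 4283 = (-1696 + 1849 - 903) - 4283 = -750 - 4283 = -5033)
A/2968 = -5033/2968 = -5033*1/2968 = -719/424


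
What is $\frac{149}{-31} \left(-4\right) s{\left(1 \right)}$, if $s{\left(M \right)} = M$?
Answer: $\frac{596}{31} \approx 19.226$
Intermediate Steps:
$\frac{149}{-31} \left(-4\right) s{\left(1 \right)} = \frac{149}{-31} \left(-4\right) 1 = 149 \left(- \frac{1}{31}\right) \left(-4\right) 1 = \left(- \frac{149}{31}\right) \left(-4\right) 1 = \frac{596}{31} \cdot 1 = \frac{596}{31}$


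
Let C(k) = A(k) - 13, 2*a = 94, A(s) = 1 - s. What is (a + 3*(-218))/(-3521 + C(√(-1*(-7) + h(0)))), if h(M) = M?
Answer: 2144531/12482082 - 607*√7/12482082 ≈ 0.17168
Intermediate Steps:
a = 47 (a = (½)*94 = 47)
C(k) = -12 - k (C(k) = (1 - k) - 13 = -12 - k)
(a + 3*(-218))/(-3521 + C(√(-1*(-7) + h(0)))) = (47 + 3*(-218))/(-3521 + (-12 - √(-1*(-7) + 0))) = (47 - 654)/(-3521 + (-12 - √(7 + 0))) = -607/(-3521 + (-12 - √7)) = -607/(-3533 - √7)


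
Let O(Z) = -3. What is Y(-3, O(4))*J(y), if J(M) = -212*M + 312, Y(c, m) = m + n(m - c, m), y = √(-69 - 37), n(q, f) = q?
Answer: -936 + 636*I*√106 ≈ -936.0 + 6548.0*I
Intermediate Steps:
y = I*√106 (y = √(-106) = I*√106 ≈ 10.296*I)
Y(c, m) = -c + 2*m (Y(c, m) = m + (m - c) = -c + 2*m)
J(M) = 312 - 212*M
Y(-3, O(4))*J(y) = (-1*(-3) + 2*(-3))*(312 - 212*I*√106) = (3 - 6)*(312 - 212*I*√106) = -3*(312 - 212*I*√106) = -936 + 636*I*√106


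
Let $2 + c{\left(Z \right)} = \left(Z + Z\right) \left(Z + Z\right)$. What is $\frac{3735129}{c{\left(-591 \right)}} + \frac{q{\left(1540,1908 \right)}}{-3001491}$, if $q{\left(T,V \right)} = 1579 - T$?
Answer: $\frac{22377049081}{8370157902} \approx 2.6734$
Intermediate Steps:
$c{\left(Z \right)} = -2 + 4 Z^{2}$ ($c{\left(Z \right)} = -2 + \left(Z + Z\right) \left(Z + Z\right) = -2 + 2 Z 2 Z = -2 + 4 Z^{2}$)
$\frac{3735129}{c{\left(-591 \right)}} + \frac{q{\left(1540,1908 \right)}}{-3001491} = \frac{3735129}{-2 + 4 \left(-591\right)^{2}} + \frac{1579 - 1540}{-3001491} = \frac{3735129}{-2 + 4 \cdot 349281} + \left(1579 - 1540\right) \left(- \frac{1}{3001491}\right) = \frac{3735129}{-2 + 1397124} + 39 \left(- \frac{1}{3001491}\right) = \frac{3735129}{1397122} - \frac{13}{1000497} = \frac{22377049081}{8370157902}$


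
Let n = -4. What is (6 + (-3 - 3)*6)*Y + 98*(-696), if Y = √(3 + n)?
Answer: -68208 - 30*I ≈ -68208.0 - 30.0*I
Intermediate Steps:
Y = I (Y = √(3 - 4) = √(-1) = I ≈ 1.0*I)
(6 + (-3 - 3)*6)*Y + 98*(-696) = (6 + (-3 - 3)*6)*I + 98*(-696) = (6 - 6*6)*I - 68208 = (6 - 36)*I - 68208 = -30*I - 68208 = -68208 - 30*I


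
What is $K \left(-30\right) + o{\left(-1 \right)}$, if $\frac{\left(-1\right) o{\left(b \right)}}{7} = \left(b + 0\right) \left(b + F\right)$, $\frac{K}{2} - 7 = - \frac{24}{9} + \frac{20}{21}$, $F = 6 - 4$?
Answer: $- \frac{2171}{7} \approx -310.14$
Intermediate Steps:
$F = 2$
$K = \frac{74}{7}$ ($K = 14 + 2 \left(- \frac{24}{9} + \frac{20}{21}\right) = 14 + 2 \left(\left(-24\right) \frac{1}{9} + 20 \cdot \frac{1}{21}\right) = 14 + 2 \left(- \frac{8}{3} + \frac{20}{21}\right) = 14 + 2 \left(- \frac{12}{7}\right) = 14 - \frac{24}{7} = \frac{74}{7} \approx 10.571$)
$o{\left(b \right)} = - 7 b \left(2 + b\right)$ ($o{\left(b \right)} = - 7 \left(b + 0\right) \left(b + 2\right) = - 7 b \left(2 + b\right)$)
$K \left(-30\right) + o{\left(-1 \right)} = \frac{74}{7} \left(-30\right) - - 7 \left(2 - 1\right) = - \frac{2220}{7} - \left(-7\right) 1 = - \frac{2220}{7} + 7 = - \frac{2171}{7}$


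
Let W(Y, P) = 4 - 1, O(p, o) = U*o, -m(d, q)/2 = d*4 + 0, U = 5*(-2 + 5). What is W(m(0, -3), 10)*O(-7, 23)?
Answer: 1035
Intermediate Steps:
U = 15 (U = 5*3 = 15)
m(d, q) = -8*d (m(d, q) = -2*(d*4 + 0) = -2*(4*d + 0) = -8*d)
O(p, o) = 15*o
W(Y, P) = 3
W(m(0, -3), 10)*O(-7, 23) = 3*(15*23) = 3*345 = 1035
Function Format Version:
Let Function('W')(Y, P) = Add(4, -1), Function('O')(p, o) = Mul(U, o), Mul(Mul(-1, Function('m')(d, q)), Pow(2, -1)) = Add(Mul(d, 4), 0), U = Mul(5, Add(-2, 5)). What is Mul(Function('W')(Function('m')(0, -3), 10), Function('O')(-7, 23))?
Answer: 1035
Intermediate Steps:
U = 15 (U = Mul(5, 3) = 15)
Function('m')(d, q) = Mul(-8, d) (Function('m')(d, q) = Mul(-2, Add(Mul(d, 4), 0)) = Mul(-2, Add(Mul(4, d), 0)) = Mul(-2, Mul(4, d)) = Mul(-8, d))
Function('O')(p, o) = Mul(15, o)
Function('W')(Y, P) = 3
Mul(Function('W')(Function('m')(0, -3), 10), Function('O')(-7, 23)) = Mul(3, Mul(15, 23)) = Mul(3, 345) = 1035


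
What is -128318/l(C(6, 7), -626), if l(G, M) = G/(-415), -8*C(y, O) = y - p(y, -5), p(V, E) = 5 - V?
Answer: -426015760/7 ≈ -6.0859e+7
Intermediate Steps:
C(y, O) = 5/8 - y/4 (C(y, O) = -(y - (5 - y))/8 = -(y + (-5 + y))/8 = -(-5 + 2*y)/8 = 5/8 - y/4)
l(G, M) = -G/415 (l(G, M) = G*(-1/415) = -G/415)
-128318/l(C(6, 7), -626) = -128318*(-415/(5/8 - ¼*6)) = -128318*(-415/(5/8 - 3/2)) = -128318/((-1/415*(-7/8))) = -128318/7/3320 = -128318*3320/7 = -426015760/7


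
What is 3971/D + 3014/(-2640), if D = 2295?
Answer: 10807/18360 ≈ 0.58862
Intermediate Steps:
3971/D + 3014/(-2640) = 3971/2295 + 3014/(-2640) = 3971*(1/2295) + 3014*(-1/2640) = 3971/2295 - 137/120 = 10807/18360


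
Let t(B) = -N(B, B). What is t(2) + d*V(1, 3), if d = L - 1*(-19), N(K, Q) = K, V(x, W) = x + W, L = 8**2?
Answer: 330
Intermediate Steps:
L = 64
V(x, W) = W + x
t(B) = -B
d = 83 (d = 64 - 1*(-19) = 64 + 19 = 83)
t(2) + d*V(1, 3) = -1*2 + 83*(3 + 1) = -2 + 83*4 = -2 + 332 = 330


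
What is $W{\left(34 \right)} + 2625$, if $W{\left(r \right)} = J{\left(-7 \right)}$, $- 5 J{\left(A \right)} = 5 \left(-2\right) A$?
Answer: $2611$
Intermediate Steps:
$J{\left(A \right)} = 2 A$ ($J{\left(A \right)} = - \frac{5 \left(-2\right) A}{5} = - \frac{\left(-10\right) A}{5} = 2 A$)
$W{\left(r \right)} = -14$ ($W{\left(r \right)} = 2 \left(-7\right) = -14$)
$W{\left(34 \right)} + 2625 = -14 + 2625 = 2611$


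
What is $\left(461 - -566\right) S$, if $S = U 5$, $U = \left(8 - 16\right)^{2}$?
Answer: $328640$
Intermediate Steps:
$U = 64$ ($U = \left(-8\right)^{2} = 64$)
$S = 320$ ($S = 64 \cdot 5 = 320$)
$\left(461 - -566\right) S = \left(461 - -566\right) 320 = \left(461 + 566\right) 320 = 1027 \cdot 320 = 328640$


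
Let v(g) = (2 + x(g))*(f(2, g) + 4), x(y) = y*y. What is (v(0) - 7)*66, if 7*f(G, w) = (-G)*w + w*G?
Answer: 66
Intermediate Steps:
f(G, w) = 0 (f(G, w) = ((-G)*w + w*G)/7 = (-G*w + G*w)/7 = (⅐)*0 = 0)
x(y) = y²
v(g) = 8 + 4*g² (v(g) = (2 + g²)*(0 + 4) = (2 + g²)*4 = 8 + 4*g²)
(v(0) - 7)*66 = ((8 + 4*0²) - 7)*66 = ((8 + 4*0) - 7)*66 = ((8 + 0) - 7)*66 = (8 - 7)*66 = 1*66 = 66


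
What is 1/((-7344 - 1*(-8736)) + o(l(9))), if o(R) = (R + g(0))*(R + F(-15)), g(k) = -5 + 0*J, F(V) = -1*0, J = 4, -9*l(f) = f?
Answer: 1/1398 ≈ 0.00071531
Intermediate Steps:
l(f) = -f/9
F(V) = 0
g(k) = -5 (g(k) = -5 + 0*4 = -5 + 0 = -5)
o(R) = R*(-5 + R) (o(R) = (R - 5)*(R + 0) = (-5 + R)*R = R*(-5 + R))
1/((-7344 - 1*(-8736)) + o(l(9))) = 1/((-7344 - 1*(-8736)) + (-⅑*9)*(-5 - ⅑*9)) = 1/((-7344 + 8736) - (-5 - 1)) = 1/(1392 - 1*(-6)) = 1/(1392 + 6) = 1/1398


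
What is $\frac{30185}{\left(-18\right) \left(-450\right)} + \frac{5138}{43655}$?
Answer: $\frac{54373759}{14144220} \approx 3.8442$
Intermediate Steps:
$\frac{30185}{\left(-18\right) \left(-450\right)} + \frac{5138}{43655} = \frac{30185}{8100} + 5138 \cdot \frac{1}{43655} = 30185 \cdot \frac{1}{8100} + \frac{5138}{43655} = \frac{6037}{1620} + \frac{5138}{43655} = \frac{54373759}{14144220}$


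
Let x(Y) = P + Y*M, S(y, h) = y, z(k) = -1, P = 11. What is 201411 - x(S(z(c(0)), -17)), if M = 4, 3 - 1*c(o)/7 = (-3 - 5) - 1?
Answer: 201404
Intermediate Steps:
c(o) = 84 (c(o) = 21 - 7*((-3 - 5) - 1) = 21 - 7*(-8 - 1) = 21 - 7*(-9) = 21 + 63 = 84)
x(Y) = 11 + 4*Y (x(Y) = 11 + Y*4 = 11 + 4*Y)
201411 - x(S(z(c(0)), -17)) = 201411 - (11 + 4*(-1)) = 201411 - (11 - 4) = 201411 - 1*7 = 201411 - 7 = 201404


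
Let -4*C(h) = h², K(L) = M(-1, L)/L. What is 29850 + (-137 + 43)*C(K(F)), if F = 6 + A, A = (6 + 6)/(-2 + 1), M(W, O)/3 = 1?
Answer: 238847/8 ≈ 29856.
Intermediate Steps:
M(W, O) = 3 (M(W, O) = 3*1 = 3)
A = -12 (A = 12/(-1) = 12*(-1) = -12)
F = -6 (F = 6 - 12 = -6)
K(L) = 3/L
C(h) = -h²/4
29850 + (-137 + 43)*C(K(F)) = 29850 + (-137 + 43)*(-(3/(-6))²/4) = 29850 - (-47)*(3*(-⅙))²/2 = 29850 - (-47)*(-½)²/2 = 29850 - (-47)/(2*4) = 29850 - 94*(-1/16) = 29850 + 47/8 = 238847/8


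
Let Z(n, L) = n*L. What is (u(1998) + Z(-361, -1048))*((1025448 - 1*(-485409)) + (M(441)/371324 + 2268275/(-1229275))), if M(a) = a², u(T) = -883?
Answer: 10412109307240649242575/18258372404 ≈ 5.7026e+11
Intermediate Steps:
Z(n, L) = L*n
(u(1998) + Z(-361, -1048))*((1025448 - 1*(-485409)) + (M(441)/371324 + 2268275/(-1229275))) = (-883 - 1048*(-361))*((1025448 - 1*(-485409)) + (441²/371324 + 2268275/(-1229275))) = (-883 + 378328)*((1025448 + 485409) + (194481*(1/371324) + 2268275*(-1/1229275))) = 377445*(1510857 + (194481/371324 - 90731/49171)) = 377445*(1510857 - 24127772593/18258372404) = 377445*(27585765627417635/18258372404) = 10412109307240649242575/18258372404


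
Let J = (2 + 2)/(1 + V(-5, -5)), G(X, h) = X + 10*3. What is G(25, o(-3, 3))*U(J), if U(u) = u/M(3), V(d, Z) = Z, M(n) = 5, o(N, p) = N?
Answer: -11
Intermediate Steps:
G(X, h) = 30 + X (G(X, h) = X + 30 = 30 + X)
J = -1 (J = (2 + 2)/(1 - 5) = 4/(-4) = 4*(-1/4) = -1)
U(u) = u/5
G(25, o(-3, 3))*U(J) = (30 + 25)*((1/5)*(-1)) = 55*(-1/5) = -11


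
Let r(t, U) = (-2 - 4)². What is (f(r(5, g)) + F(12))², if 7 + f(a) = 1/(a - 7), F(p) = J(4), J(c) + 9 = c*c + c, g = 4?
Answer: 13689/841 ≈ 16.277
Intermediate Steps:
r(t, U) = 36 (r(t, U) = (-6)² = 36)
J(c) = -9 + c + c² (J(c) = -9 + (c*c + c) = -9 + (c² + c) = -9 + (c + c²) = -9 + c + c²)
F(p) = 11 (F(p) = -9 + 4 + 4² = -9 + 4 + 16 = 11)
f(a) = -7 + 1/(-7 + a) (f(a) = -7 + 1/(a - 7) = -7 + 1/(-7 + a))
(f(r(5, g)) + F(12))² = ((50 - 7*36)/(-7 + 36) + 11)² = ((50 - 252)/29 + 11)² = ((1/29)*(-202) + 11)² = (-202/29 + 11)² = (117/29)² = 13689/841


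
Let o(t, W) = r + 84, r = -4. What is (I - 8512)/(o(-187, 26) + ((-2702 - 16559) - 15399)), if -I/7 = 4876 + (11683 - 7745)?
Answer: 1003/494 ≈ 2.0304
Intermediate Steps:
I = -61698 (I = -7*(4876 + (11683 - 7745)) = -7*(4876 + 3938) = -7*8814 = -61698)
o(t, W) = 80 (o(t, W) = -4 + 84 = 80)
(I - 8512)/(o(-187, 26) + ((-2702 - 16559) - 15399)) = (-61698 - 8512)/(80 + ((-2702 - 16559) - 15399)) = -70210/(80 + (-19261 - 15399)) = -70210/(80 - 34660) = -70210/(-34580) = -70210*(-1/34580) = 1003/494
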